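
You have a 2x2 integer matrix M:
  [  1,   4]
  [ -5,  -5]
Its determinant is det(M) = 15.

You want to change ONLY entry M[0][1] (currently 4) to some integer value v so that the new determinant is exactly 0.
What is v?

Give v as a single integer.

det is linear in entry M[0][1]: det = old_det + (v - 4) * C_01
Cofactor C_01 = 5
Want det = 0: 15 + (v - 4) * 5 = 0
  (v - 4) = -15 / 5 = -3
  v = 4 + (-3) = 1

Answer: 1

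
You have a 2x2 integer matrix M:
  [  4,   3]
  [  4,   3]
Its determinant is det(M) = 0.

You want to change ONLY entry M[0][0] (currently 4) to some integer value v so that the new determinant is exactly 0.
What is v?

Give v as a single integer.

det is linear in entry M[0][0]: det = old_det + (v - 4) * C_00
Cofactor C_00 = 3
Want det = 0: 0 + (v - 4) * 3 = 0
  (v - 4) = 0 / 3 = 0
  v = 4 + (0) = 4

Answer: 4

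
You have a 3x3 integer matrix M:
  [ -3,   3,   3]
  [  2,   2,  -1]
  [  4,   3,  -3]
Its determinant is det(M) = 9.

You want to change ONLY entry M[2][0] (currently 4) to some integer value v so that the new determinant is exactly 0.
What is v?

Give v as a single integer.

det is linear in entry M[2][0]: det = old_det + (v - 4) * C_20
Cofactor C_20 = -9
Want det = 0: 9 + (v - 4) * -9 = 0
  (v - 4) = -9 / -9 = 1
  v = 4 + (1) = 5

Answer: 5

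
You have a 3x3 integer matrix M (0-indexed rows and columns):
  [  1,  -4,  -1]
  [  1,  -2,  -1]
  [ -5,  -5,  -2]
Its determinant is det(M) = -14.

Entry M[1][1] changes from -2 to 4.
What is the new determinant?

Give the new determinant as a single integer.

det is linear in row 1: changing M[1][1] by delta changes det by delta * cofactor(1,1).
Cofactor C_11 = (-1)^(1+1) * minor(1,1) = -7
Entry delta = 4 - -2 = 6
Det delta = 6 * -7 = -42
New det = -14 + -42 = -56

Answer: -56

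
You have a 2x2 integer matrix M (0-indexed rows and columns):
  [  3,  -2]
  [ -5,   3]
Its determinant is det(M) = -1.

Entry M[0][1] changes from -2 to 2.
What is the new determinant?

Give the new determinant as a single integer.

det is linear in row 0: changing M[0][1] by delta changes det by delta * cofactor(0,1).
Cofactor C_01 = (-1)^(0+1) * minor(0,1) = 5
Entry delta = 2 - -2 = 4
Det delta = 4 * 5 = 20
New det = -1 + 20 = 19

Answer: 19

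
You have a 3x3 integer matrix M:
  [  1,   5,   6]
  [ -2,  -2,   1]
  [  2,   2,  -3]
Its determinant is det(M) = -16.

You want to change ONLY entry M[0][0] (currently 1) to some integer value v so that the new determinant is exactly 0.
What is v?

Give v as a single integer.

det is linear in entry M[0][0]: det = old_det + (v - 1) * C_00
Cofactor C_00 = 4
Want det = 0: -16 + (v - 1) * 4 = 0
  (v - 1) = 16 / 4 = 4
  v = 1 + (4) = 5

Answer: 5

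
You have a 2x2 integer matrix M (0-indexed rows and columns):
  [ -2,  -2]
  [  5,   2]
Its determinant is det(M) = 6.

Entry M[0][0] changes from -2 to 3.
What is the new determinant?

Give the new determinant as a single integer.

det is linear in row 0: changing M[0][0] by delta changes det by delta * cofactor(0,0).
Cofactor C_00 = (-1)^(0+0) * minor(0,0) = 2
Entry delta = 3 - -2 = 5
Det delta = 5 * 2 = 10
New det = 6 + 10 = 16

Answer: 16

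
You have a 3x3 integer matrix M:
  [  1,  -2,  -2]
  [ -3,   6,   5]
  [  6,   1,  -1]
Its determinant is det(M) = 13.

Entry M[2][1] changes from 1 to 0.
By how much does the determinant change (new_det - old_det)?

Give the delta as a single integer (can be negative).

Cofactor C_21 = 1
Entry delta = 0 - 1 = -1
Det delta = entry_delta * cofactor = -1 * 1 = -1

Answer: -1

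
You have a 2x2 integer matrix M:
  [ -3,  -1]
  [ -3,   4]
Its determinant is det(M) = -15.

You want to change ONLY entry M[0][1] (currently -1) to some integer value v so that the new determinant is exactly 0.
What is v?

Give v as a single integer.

det is linear in entry M[0][1]: det = old_det + (v - -1) * C_01
Cofactor C_01 = 3
Want det = 0: -15 + (v - -1) * 3 = 0
  (v - -1) = 15 / 3 = 5
  v = -1 + (5) = 4

Answer: 4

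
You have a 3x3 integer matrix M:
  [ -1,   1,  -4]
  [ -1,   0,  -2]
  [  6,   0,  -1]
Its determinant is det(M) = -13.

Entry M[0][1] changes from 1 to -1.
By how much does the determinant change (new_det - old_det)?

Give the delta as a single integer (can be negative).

Cofactor C_01 = -13
Entry delta = -1 - 1 = -2
Det delta = entry_delta * cofactor = -2 * -13 = 26

Answer: 26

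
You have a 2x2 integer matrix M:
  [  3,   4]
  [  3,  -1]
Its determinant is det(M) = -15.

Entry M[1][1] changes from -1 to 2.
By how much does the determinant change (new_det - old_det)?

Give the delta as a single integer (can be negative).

Answer: 9

Derivation:
Cofactor C_11 = 3
Entry delta = 2 - -1 = 3
Det delta = entry_delta * cofactor = 3 * 3 = 9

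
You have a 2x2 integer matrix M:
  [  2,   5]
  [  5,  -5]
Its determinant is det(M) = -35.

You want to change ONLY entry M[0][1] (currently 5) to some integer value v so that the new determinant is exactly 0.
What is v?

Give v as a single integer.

Answer: -2

Derivation:
det is linear in entry M[0][1]: det = old_det + (v - 5) * C_01
Cofactor C_01 = -5
Want det = 0: -35 + (v - 5) * -5 = 0
  (v - 5) = 35 / -5 = -7
  v = 5 + (-7) = -2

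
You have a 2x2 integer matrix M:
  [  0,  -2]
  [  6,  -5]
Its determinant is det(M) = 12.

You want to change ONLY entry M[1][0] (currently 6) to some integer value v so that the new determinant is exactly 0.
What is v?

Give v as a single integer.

Answer: 0

Derivation:
det is linear in entry M[1][0]: det = old_det + (v - 6) * C_10
Cofactor C_10 = 2
Want det = 0: 12 + (v - 6) * 2 = 0
  (v - 6) = -12 / 2 = -6
  v = 6 + (-6) = 0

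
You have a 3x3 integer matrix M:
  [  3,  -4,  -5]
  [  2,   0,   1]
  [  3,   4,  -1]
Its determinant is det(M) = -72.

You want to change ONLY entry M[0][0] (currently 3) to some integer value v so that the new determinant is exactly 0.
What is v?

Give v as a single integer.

det is linear in entry M[0][0]: det = old_det + (v - 3) * C_00
Cofactor C_00 = -4
Want det = 0: -72 + (v - 3) * -4 = 0
  (v - 3) = 72 / -4 = -18
  v = 3 + (-18) = -15

Answer: -15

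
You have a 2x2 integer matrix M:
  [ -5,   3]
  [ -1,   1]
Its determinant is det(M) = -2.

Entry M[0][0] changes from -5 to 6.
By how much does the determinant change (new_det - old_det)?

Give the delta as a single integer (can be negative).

Cofactor C_00 = 1
Entry delta = 6 - -5 = 11
Det delta = entry_delta * cofactor = 11 * 1 = 11

Answer: 11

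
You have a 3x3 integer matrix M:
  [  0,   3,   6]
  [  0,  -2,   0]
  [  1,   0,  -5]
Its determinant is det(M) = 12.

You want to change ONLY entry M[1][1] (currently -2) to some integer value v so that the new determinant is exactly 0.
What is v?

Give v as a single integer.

det is linear in entry M[1][1]: det = old_det + (v - -2) * C_11
Cofactor C_11 = -6
Want det = 0: 12 + (v - -2) * -6 = 0
  (v - -2) = -12 / -6 = 2
  v = -2 + (2) = 0

Answer: 0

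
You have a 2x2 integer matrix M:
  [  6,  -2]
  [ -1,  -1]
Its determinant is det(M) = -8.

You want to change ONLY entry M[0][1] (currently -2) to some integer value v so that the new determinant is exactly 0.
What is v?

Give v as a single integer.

det is linear in entry M[0][1]: det = old_det + (v - -2) * C_01
Cofactor C_01 = 1
Want det = 0: -8 + (v - -2) * 1 = 0
  (v - -2) = 8 / 1 = 8
  v = -2 + (8) = 6

Answer: 6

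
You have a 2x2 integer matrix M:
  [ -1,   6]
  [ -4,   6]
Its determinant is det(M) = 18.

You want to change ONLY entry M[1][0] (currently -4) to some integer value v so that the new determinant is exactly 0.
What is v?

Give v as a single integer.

det is linear in entry M[1][0]: det = old_det + (v - -4) * C_10
Cofactor C_10 = -6
Want det = 0: 18 + (v - -4) * -6 = 0
  (v - -4) = -18 / -6 = 3
  v = -4 + (3) = -1

Answer: -1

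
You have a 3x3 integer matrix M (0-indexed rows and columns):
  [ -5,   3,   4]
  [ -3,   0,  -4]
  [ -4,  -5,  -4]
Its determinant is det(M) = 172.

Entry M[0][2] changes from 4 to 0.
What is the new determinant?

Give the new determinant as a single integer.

Answer: 112

Derivation:
det is linear in row 0: changing M[0][2] by delta changes det by delta * cofactor(0,2).
Cofactor C_02 = (-1)^(0+2) * minor(0,2) = 15
Entry delta = 0 - 4 = -4
Det delta = -4 * 15 = -60
New det = 172 + -60 = 112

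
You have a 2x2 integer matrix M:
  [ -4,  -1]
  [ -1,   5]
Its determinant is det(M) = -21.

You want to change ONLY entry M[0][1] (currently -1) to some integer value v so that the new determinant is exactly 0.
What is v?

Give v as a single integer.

det is linear in entry M[0][1]: det = old_det + (v - -1) * C_01
Cofactor C_01 = 1
Want det = 0: -21 + (v - -1) * 1 = 0
  (v - -1) = 21 / 1 = 21
  v = -1 + (21) = 20

Answer: 20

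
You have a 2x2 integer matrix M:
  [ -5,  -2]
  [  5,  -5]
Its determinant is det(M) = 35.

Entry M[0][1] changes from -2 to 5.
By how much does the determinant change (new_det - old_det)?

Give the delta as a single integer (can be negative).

Answer: -35

Derivation:
Cofactor C_01 = -5
Entry delta = 5 - -2 = 7
Det delta = entry_delta * cofactor = 7 * -5 = -35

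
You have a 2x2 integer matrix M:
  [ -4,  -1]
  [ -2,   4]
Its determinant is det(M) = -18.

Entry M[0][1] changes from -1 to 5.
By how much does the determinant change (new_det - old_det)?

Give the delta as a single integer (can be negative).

Answer: 12

Derivation:
Cofactor C_01 = 2
Entry delta = 5 - -1 = 6
Det delta = entry_delta * cofactor = 6 * 2 = 12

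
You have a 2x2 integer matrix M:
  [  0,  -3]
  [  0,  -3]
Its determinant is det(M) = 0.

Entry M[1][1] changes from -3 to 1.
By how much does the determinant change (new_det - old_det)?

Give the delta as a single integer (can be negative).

Cofactor C_11 = 0
Entry delta = 1 - -3 = 4
Det delta = entry_delta * cofactor = 4 * 0 = 0

Answer: 0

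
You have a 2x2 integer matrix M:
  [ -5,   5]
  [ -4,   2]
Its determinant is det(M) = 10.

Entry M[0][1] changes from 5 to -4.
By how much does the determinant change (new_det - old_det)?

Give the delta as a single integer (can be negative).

Cofactor C_01 = 4
Entry delta = -4 - 5 = -9
Det delta = entry_delta * cofactor = -9 * 4 = -36

Answer: -36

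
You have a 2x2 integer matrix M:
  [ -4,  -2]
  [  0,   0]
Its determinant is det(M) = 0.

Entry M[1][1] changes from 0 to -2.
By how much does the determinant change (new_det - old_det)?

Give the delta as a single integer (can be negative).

Cofactor C_11 = -4
Entry delta = -2 - 0 = -2
Det delta = entry_delta * cofactor = -2 * -4 = 8

Answer: 8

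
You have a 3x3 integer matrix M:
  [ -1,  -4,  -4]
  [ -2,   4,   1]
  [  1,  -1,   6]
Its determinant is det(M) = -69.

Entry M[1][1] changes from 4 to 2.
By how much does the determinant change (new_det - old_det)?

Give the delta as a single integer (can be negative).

Cofactor C_11 = -2
Entry delta = 2 - 4 = -2
Det delta = entry_delta * cofactor = -2 * -2 = 4

Answer: 4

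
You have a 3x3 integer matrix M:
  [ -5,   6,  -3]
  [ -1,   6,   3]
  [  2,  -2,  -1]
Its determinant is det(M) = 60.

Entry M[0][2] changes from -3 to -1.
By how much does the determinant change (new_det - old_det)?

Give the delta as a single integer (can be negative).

Answer: -20

Derivation:
Cofactor C_02 = -10
Entry delta = -1 - -3 = 2
Det delta = entry_delta * cofactor = 2 * -10 = -20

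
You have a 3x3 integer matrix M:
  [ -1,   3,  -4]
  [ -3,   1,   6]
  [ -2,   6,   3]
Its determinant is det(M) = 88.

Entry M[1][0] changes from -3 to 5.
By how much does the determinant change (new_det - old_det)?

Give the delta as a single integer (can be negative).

Answer: -264

Derivation:
Cofactor C_10 = -33
Entry delta = 5 - -3 = 8
Det delta = entry_delta * cofactor = 8 * -33 = -264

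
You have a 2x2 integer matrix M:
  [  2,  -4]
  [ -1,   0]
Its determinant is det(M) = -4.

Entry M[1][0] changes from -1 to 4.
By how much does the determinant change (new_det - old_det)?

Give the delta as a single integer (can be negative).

Answer: 20

Derivation:
Cofactor C_10 = 4
Entry delta = 4 - -1 = 5
Det delta = entry_delta * cofactor = 5 * 4 = 20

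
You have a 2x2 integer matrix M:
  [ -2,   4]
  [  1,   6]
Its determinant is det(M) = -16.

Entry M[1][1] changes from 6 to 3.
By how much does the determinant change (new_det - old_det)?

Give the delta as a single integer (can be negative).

Answer: 6

Derivation:
Cofactor C_11 = -2
Entry delta = 3 - 6 = -3
Det delta = entry_delta * cofactor = -3 * -2 = 6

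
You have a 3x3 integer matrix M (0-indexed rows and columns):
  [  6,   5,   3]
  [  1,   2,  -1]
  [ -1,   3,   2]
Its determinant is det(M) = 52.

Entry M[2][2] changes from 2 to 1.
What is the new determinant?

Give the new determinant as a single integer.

det is linear in row 2: changing M[2][2] by delta changes det by delta * cofactor(2,2).
Cofactor C_22 = (-1)^(2+2) * minor(2,2) = 7
Entry delta = 1 - 2 = -1
Det delta = -1 * 7 = -7
New det = 52 + -7 = 45

Answer: 45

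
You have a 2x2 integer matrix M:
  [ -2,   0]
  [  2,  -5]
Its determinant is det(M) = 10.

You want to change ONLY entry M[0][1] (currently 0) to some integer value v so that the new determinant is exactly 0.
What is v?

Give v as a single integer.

det is linear in entry M[0][1]: det = old_det + (v - 0) * C_01
Cofactor C_01 = -2
Want det = 0: 10 + (v - 0) * -2 = 0
  (v - 0) = -10 / -2 = 5
  v = 0 + (5) = 5

Answer: 5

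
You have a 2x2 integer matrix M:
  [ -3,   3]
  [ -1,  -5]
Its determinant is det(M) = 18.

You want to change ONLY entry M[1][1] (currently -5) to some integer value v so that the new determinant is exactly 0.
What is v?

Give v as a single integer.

Answer: 1

Derivation:
det is linear in entry M[1][1]: det = old_det + (v - -5) * C_11
Cofactor C_11 = -3
Want det = 0: 18 + (v - -5) * -3 = 0
  (v - -5) = -18 / -3 = 6
  v = -5 + (6) = 1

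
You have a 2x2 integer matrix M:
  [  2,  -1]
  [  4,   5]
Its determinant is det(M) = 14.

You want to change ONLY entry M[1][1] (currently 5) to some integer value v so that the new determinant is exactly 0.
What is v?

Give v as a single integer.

Answer: -2

Derivation:
det is linear in entry M[1][1]: det = old_det + (v - 5) * C_11
Cofactor C_11 = 2
Want det = 0: 14 + (v - 5) * 2 = 0
  (v - 5) = -14 / 2 = -7
  v = 5 + (-7) = -2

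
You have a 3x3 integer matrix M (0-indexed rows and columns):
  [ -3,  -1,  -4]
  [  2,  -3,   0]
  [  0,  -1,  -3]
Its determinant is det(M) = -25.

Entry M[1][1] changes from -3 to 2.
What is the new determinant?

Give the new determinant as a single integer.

det is linear in row 1: changing M[1][1] by delta changes det by delta * cofactor(1,1).
Cofactor C_11 = (-1)^(1+1) * minor(1,1) = 9
Entry delta = 2 - -3 = 5
Det delta = 5 * 9 = 45
New det = -25 + 45 = 20

Answer: 20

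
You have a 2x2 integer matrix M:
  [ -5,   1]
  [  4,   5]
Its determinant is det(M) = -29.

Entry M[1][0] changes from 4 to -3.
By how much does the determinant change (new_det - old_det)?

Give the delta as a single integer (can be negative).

Cofactor C_10 = -1
Entry delta = -3 - 4 = -7
Det delta = entry_delta * cofactor = -7 * -1 = 7

Answer: 7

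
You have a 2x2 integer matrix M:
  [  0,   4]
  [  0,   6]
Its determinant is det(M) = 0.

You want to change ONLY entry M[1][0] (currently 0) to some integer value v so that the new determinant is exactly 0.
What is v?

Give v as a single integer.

Answer: 0

Derivation:
det is linear in entry M[1][0]: det = old_det + (v - 0) * C_10
Cofactor C_10 = -4
Want det = 0: 0 + (v - 0) * -4 = 0
  (v - 0) = 0 / -4 = 0
  v = 0 + (0) = 0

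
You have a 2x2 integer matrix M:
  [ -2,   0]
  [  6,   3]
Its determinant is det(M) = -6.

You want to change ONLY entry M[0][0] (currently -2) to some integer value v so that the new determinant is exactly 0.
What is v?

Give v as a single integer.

Answer: 0

Derivation:
det is linear in entry M[0][0]: det = old_det + (v - -2) * C_00
Cofactor C_00 = 3
Want det = 0: -6 + (v - -2) * 3 = 0
  (v - -2) = 6 / 3 = 2
  v = -2 + (2) = 0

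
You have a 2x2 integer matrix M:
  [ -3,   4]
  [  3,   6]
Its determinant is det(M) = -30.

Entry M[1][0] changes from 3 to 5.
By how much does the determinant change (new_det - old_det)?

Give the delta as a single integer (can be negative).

Answer: -8

Derivation:
Cofactor C_10 = -4
Entry delta = 5 - 3 = 2
Det delta = entry_delta * cofactor = 2 * -4 = -8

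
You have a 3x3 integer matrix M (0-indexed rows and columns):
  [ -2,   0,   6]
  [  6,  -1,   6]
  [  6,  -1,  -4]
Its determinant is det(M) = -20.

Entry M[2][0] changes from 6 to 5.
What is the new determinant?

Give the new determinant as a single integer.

Answer: -26

Derivation:
det is linear in row 2: changing M[2][0] by delta changes det by delta * cofactor(2,0).
Cofactor C_20 = (-1)^(2+0) * minor(2,0) = 6
Entry delta = 5 - 6 = -1
Det delta = -1 * 6 = -6
New det = -20 + -6 = -26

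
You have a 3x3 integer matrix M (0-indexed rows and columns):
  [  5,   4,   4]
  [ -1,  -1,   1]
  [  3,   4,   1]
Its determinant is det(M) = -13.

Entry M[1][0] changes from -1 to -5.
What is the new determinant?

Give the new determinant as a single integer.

Answer: -61

Derivation:
det is linear in row 1: changing M[1][0] by delta changes det by delta * cofactor(1,0).
Cofactor C_10 = (-1)^(1+0) * minor(1,0) = 12
Entry delta = -5 - -1 = -4
Det delta = -4 * 12 = -48
New det = -13 + -48 = -61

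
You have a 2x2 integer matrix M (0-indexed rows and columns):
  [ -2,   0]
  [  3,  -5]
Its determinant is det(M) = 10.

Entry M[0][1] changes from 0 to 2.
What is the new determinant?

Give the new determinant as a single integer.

Answer: 4

Derivation:
det is linear in row 0: changing M[0][1] by delta changes det by delta * cofactor(0,1).
Cofactor C_01 = (-1)^(0+1) * minor(0,1) = -3
Entry delta = 2 - 0 = 2
Det delta = 2 * -3 = -6
New det = 10 + -6 = 4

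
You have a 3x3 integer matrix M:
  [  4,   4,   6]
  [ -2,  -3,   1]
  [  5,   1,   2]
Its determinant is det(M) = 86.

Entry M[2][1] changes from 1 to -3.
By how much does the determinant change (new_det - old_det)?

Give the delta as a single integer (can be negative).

Answer: 64

Derivation:
Cofactor C_21 = -16
Entry delta = -3 - 1 = -4
Det delta = entry_delta * cofactor = -4 * -16 = 64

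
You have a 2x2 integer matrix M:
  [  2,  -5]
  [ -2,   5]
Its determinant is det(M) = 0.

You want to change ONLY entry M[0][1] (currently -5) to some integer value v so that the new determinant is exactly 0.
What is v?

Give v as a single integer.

det is linear in entry M[0][1]: det = old_det + (v - -5) * C_01
Cofactor C_01 = 2
Want det = 0: 0 + (v - -5) * 2 = 0
  (v - -5) = 0 / 2 = 0
  v = -5 + (0) = -5

Answer: -5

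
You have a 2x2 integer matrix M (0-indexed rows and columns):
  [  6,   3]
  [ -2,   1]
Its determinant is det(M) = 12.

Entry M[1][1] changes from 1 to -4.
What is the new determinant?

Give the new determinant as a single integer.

det is linear in row 1: changing M[1][1] by delta changes det by delta * cofactor(1,1).
Cofactor C_11 = (-1)^(1+1) * minor(1,1) = 6
Entry delta = -4 - 1 = -5
Det delta = -5 * 6 = -30
New det = 12 + -30 = -18

Answer: -18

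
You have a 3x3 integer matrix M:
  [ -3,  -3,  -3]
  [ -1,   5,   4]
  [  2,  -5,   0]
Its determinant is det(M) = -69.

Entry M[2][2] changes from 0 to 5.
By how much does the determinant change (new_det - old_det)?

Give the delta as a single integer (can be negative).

Answer: -90

Derivation:
Cofactor C_22 = -18
Entry delta = 5 - 0 = 5
Det delta = entry_delta * cofactor = 5 * -18 = -90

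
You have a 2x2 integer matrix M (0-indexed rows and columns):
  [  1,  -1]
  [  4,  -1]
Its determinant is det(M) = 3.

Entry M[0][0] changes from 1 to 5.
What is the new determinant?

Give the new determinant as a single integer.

det is linear in row 0: changing M[0][0] by delta changes det by delta * cofactor(0,0).
Cofactor C_00 = (-1)^(0+0) * minor(0,0) = -1
Entry delta = 5 - 1 = 4
Det delta = 4 * -1 = -4
New det = 3 + -4 = -1

Answer: -1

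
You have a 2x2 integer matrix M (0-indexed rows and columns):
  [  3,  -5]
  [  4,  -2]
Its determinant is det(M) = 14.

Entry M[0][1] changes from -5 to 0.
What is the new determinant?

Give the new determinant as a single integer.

det is linear in row 0: changing M[0][1] by delta changes det by delta * cofactor(0,1).
Cofactor C_01 = (-1)^(0+1) * minor(0,1) = -4
Entry delta = 0 - -5 = 5
Det delta = 5 * -4 = -20
New det = 14 + -20 = -6

Answer: -6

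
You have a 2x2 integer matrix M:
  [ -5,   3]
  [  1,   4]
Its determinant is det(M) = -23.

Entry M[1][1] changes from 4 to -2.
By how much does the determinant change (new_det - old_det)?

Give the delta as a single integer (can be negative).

Cofactor C_11 = -5
Entry delta = -2 - 4 = -6
Det delta = entry_delta * cofactor = -6 * -5 = 30

Answer: 30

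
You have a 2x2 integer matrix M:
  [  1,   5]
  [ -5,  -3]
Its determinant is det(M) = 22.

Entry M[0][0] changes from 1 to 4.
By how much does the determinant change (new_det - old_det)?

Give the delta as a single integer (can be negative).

Answer: -9

Derivation:
Cofactor C_00 = -3
Entry delta = 4 - 1 = 3
Det delta = entry_delta * cofactor = 3 * -3 = -9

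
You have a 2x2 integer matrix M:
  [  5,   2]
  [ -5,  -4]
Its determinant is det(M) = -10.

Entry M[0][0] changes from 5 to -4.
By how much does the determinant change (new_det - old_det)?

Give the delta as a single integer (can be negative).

Cofactor C_00 = -4
Entry delta = -4 - 5 = -9
Det delta = entry_delta * cofactor = -9 * -4 = 36

Answer: 36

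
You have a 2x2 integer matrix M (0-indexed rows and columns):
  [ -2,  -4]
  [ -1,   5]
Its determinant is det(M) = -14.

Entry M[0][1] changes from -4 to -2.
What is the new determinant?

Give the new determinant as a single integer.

det is linear in row 0: changing M[0][1] by delta changes det by delta * cofactor(0,1).
Cofactor C_01 = (-1)^(0+1) * minor(0,1) = 1
Entry delta = -2 - -4 = 2
Det delta = 2 * 1 = 2
New det = -14 + 2 = -12

Answer: -12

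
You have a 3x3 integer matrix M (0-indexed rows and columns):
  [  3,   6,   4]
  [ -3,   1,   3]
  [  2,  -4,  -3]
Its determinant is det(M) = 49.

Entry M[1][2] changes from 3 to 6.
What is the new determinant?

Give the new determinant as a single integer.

det is linear in row 1: changing M[1][2] by delta changes det by delta * cofactor(1,2).
Cofactor C_12 = (-1)^(1+2) * minor(1,2) = 24
Entry delta = 6 - 3 = 3
Det delta = 3 * 24 = 72
New det = 49 + 72 = 121

Answer: 121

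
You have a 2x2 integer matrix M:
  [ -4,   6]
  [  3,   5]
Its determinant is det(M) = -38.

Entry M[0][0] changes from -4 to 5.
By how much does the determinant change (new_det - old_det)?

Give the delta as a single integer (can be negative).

Cofactor C_00 = 5
Entry delta = 5 - -4 = 9
Det delta = entry_delta * cofactor = 9 * 5 = 45

Answer: 45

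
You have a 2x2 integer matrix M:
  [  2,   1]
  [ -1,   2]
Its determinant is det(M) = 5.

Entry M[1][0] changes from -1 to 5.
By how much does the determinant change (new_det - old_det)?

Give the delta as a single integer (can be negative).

Answer: -6

Derivation:
Cofactor C_10 = -1
Entry delta = 5 - -1 = 6
Det delta = entry_delta * cofactor = 6 * -1 = -6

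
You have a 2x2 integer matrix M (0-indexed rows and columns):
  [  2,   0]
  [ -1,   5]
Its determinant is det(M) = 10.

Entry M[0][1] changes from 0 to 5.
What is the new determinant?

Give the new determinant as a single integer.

det is linear in row 0: changing M[0][1] by delta changes det by delta * cofactor(0,1).
Cofactor C_01 = (-1)^(0+1) * minor(0,1) = 1
Entry delta = 5 - 0 = 5
Det delta = 5 * 1 = 5
New det = 10 + 5 = 15

Answer: 15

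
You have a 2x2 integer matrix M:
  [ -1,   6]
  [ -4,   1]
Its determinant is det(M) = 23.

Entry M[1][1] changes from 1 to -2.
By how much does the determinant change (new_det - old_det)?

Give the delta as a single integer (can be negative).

Cofactor C_11 = -1
Entry delta = -2 - 1 = -3
Det delta = entry_delta * cofactor = -3 * -1 = 3

Answer: 3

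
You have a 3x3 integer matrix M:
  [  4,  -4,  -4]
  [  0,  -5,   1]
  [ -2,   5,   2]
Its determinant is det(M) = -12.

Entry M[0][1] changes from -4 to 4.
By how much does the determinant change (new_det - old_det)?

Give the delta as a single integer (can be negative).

Answer: -16

Derivation:
Cofactor C_01 = -2
Entry delta = 4 - -4 = 8
Det delta = entry_delta * cofactor = 8 * -2 = -16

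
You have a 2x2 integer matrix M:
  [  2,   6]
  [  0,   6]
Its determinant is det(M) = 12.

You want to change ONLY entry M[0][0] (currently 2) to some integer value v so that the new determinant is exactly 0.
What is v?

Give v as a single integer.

Answer: 0

Derivation:
det is linear in entry M[0][0]: det = old_det + (v - 2) * C_00
Cofactor C_00 = 6
Want det = 0: 12 + (v - 2) * 6 = 0
  (v - 2) = -12 / 6 = -2
  v = 2 + (-2) = 0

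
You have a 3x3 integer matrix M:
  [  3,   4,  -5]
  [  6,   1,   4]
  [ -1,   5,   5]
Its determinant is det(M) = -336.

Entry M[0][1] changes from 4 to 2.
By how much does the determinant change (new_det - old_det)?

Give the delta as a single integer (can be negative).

Cofactor C_01 = -34
Entry delta = 2 - 4 = -2
Det delta = entry_delta * cofactor = -2 * -34 = 68

Answer: 68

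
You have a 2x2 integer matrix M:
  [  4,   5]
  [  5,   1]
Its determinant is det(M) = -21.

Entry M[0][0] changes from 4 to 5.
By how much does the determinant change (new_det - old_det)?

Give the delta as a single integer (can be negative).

Answer: 1

Derivation:
Cofactor C_00 = 1
Entry delta = 5 - 4 = 1
Det delta = entry_delta * cofactor = 1 * 1 = 1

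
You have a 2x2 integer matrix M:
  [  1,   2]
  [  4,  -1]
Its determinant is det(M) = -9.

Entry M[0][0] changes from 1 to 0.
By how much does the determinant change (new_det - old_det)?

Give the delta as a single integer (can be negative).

Answer: 1

Derivation:
Cofactor C_00 = -1
Entry delta = 0 - 1 = -1
Det delta = entry_delta * cofactor = -1 * -1 = 1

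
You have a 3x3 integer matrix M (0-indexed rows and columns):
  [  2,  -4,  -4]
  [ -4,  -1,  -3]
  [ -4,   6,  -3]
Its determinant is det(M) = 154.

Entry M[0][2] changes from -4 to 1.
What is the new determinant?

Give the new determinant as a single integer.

Answer: 14

Derivation:
det is linear in row 0: changing M[0][2] by delta changes det by delta * cofactor(0,2).
Cofactor C_02 = (-1)^(0+2) * minor(0,2) = -28
Entry delta = 1 - -4 = 5
Det delta = 5 * -28 = -140
New det = 154 + -140 = 14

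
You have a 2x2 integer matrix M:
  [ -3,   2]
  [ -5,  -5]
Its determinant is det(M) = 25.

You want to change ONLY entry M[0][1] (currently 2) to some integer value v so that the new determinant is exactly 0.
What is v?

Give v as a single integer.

det is linear in entry M[0][1]: det = old_det + (v - 2) * C_01
Cofactor C_01 = 5
Want det = 0: 25 + (v - 2) * 5 = 0
  (v - 2) = -25 / 5 = -5
  v = 2 + (-5) = -3

Answer: -3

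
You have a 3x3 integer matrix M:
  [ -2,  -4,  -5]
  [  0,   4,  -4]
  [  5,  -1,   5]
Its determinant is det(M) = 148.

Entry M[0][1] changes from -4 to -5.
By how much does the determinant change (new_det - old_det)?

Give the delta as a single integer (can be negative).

Cofactor C_01 = -20
Entry delta = -5 - -4 = -1
Det delta = entry_delta * cofactor = -1 * -20 = 20

Answer: 20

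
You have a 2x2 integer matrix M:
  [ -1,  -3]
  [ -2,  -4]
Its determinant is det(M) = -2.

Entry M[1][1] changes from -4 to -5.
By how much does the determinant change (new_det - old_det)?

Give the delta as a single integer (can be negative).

Answer: 1

Derivation:
Cofactor C_11 = -1
Entry delta = -5 - -4 = -1
Det delta = entry_delta * cofactor = -1 * -1 = 1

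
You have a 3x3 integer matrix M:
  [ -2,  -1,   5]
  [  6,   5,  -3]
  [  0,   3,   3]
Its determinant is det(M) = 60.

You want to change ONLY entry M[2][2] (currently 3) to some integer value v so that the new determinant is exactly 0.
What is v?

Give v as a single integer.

det is linear in entry M[2][2]: det = old_det + (v - 3) * C_22
Cofactor C_22 = -4
Want det = 0: 60 + (v - 3) * -4 = 0
  (v - 3) = -60 / -4 = 15
  v = 3 + (15) = 18

Answer: 18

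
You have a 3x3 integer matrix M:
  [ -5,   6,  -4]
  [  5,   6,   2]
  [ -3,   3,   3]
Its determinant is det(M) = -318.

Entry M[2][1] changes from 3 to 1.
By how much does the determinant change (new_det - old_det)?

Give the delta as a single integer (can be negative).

Answer: 20

Derivation:
Cofactor C_21 = -10
Entry delta = 1 - 3 = -2
Det delta = entry_delta * cofactor = -2 * -10 = 20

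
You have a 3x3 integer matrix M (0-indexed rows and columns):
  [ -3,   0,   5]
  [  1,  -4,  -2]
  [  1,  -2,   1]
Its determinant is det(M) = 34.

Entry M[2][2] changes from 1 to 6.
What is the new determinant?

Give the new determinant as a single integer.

det is linear in row 2: changing M[2][2] by delta changes det by delta * cofactor(2,2).
Cofactor C_22 = (-1)^(2+2) * minor(2,2) = 12
Entry delta = 6 - 1 = 5
Det delta = 5 * 12 = 60
New det = 34 + 60 = 94

Answer: 94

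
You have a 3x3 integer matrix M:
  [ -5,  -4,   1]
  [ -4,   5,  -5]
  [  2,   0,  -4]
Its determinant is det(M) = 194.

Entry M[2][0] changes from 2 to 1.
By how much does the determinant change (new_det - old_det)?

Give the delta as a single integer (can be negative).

Answer: -15

Derivation:
Cofactor C_20 = 15
Entry delta = 1 - 2 = -1
Det delta = entry_delta * cofactor = -1 * 15 = -15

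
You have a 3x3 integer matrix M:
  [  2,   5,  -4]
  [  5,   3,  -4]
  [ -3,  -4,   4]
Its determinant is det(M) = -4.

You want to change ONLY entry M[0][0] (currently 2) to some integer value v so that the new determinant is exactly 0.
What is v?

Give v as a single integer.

det is linear in entry M[0][0]: det = old_det + (v - 2) * C_00
Cofactor C_00 = -4
Want det = 0: -4 + (v - 2) * -4 = 0
  (v - 2) = 4 / -4 = -1
  v = 2 + (-1) = 1

Answer: 1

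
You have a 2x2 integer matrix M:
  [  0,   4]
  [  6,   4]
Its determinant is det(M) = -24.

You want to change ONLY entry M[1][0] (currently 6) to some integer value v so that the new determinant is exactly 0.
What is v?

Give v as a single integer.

Answer: 0

Derivation:
det is linear in entry M[1][0]: det = old_det + (v - 6) * C_10
Cofactor C_10 = -4
Want det = 0: -24 + (v - 6) * -4 = 0
  (v - 6) = 24 / -4 = -6
  v = 6 + (-6) = 0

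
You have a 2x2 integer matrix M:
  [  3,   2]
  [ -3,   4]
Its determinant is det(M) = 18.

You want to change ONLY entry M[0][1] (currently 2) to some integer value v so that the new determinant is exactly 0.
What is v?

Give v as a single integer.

det is linear in entry M[0][1]: det = old_det + (v - 2) * C_01
Cofactor C_01 = 3
Want det = 0: 18 + (v - 2) * 3 = 0
  (v - 2) = -18 / 3 = -6
  v = 2 + (-6) = -4

Answer: -4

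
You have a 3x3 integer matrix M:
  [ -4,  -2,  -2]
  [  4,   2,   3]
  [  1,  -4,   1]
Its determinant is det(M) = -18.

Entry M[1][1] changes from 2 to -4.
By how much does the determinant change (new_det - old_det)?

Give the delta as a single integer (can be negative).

Cofactor C_11 = -2
Entry delta = -4 - 2 = -6
Det delta = entry_delta * cofactor = -6 * -2 = 12

Answer: 12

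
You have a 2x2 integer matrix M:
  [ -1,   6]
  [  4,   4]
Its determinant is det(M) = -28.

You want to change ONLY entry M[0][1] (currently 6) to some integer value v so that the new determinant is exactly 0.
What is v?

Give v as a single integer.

det is linear in entry M[0][1]: det = old_det + (v - 6) * C_01
Cofactor C_01 = -4
Want det = 0: -28 + (v - 6) * -4 = 0
  (v - 6) = 28 / -4 = -7
  v = 6 + (-7) = -1

Answer: -1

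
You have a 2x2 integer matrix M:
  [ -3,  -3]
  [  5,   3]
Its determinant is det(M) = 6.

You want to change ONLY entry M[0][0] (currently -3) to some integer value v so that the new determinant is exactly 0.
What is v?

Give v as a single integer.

Answer: -5

Derivation:
det is linear in entry M[0][0]: det = old_det + (v - -3) * C_00
Cofactor C_00 = 3
Want det = 0: 6 + (v - -3) * 3 = 0
  (v - -3) = -6 / 3 = -2
  v = -3 + (-2) = -5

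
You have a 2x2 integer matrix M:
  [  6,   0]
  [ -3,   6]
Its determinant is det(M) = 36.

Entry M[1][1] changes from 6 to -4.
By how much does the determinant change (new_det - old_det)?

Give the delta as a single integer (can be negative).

Answer: -60

Derivation:
Cofactor C_11 = 6
Entry delta = -4 - 6 = -10
Det delta = entry_delta * cofactor = -10 * 6 = -60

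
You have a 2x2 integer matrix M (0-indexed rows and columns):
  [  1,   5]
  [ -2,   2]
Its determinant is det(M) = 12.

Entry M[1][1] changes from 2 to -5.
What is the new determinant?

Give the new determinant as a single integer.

Answer: 5

Derivation:
det is linear in row 1: changing M[1][1] by delta changes det by delta * cofactor(1,1).
Cofactor C_11 = (-1)^(1+1) * minor(1,1) = 1
Entry delta = -5 - 2 = -7
Det delta = -7 * 1 = -7
New det = 12 + -7 = 5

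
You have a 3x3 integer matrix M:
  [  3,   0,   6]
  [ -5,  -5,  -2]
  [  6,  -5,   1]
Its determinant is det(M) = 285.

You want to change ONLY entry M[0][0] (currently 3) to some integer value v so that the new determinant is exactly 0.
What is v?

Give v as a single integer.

Answer: 22

Derivation:
det is linear in entry M[0][0]: det = old_det + (v - 3) * C_00
Cofactor C_00 = -15
Want det = 0: 285 + (v - 3) * -15 = 0
  (v - 3) = -285 / -15 = 19
  v = 3 + (19) = 22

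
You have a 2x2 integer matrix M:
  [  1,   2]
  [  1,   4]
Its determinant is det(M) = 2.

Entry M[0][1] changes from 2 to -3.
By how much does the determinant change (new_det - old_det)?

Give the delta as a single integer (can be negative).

Answer: 5

Derivation:
Cofactor C_01 = -1
Entry delta = -3 - 2 = -5
Det delta = entry_delta * cofactor = -5 * -1 = 5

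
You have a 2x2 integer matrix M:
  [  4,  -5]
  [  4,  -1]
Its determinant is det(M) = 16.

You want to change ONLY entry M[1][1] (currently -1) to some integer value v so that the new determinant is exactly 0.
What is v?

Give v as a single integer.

Answer: -5

Derivation:
det is linear in entry M[1][1]: det = old_det + (v - -1) * C_11
Cofactor C_11 = 4
Want det = 0: 16 + (v - -1) * 4 = 0
  (v - -1) = -16 / 4 = -4
  v = -1 + (-4) = -5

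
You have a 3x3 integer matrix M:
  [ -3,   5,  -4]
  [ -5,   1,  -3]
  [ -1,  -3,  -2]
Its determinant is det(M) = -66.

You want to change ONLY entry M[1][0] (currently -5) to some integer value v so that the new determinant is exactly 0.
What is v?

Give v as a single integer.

det is linear in entry M[1][0]: det = old_det + (v - -5) * C_10
Cofactor C_10 = 22
Want det = 0: -66 + (v - -5) * 22 = 0
  (v - -5) = 66 / 22 = 3
  v = -5 + (3) = -2

Answer: -2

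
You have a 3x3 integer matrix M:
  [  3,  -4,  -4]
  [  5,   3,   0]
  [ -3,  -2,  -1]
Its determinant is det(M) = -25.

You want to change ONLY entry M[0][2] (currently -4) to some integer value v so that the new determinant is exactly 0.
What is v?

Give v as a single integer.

Answer: -29

Derivation:
det is linear in entry M[0][2]: det = old_det + (v - -4) * C_02
Cofactor C_02 = -1
Want det = 0: -25 + (v - -4) * -1 = 0
  (v - -4) = 25 / -1 = -25
  v = -4 + (-25) = -29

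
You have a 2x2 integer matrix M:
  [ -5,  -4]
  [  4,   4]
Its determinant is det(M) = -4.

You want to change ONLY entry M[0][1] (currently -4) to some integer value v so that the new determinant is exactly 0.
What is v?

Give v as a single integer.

Answer: -5

Derivation:
det is linear in entry M[0][1]: det = old_det + (v - -4) * C_01
Cofactor C_01 = -4
Want det = 0: -4 + (v - -4) * -4 = 0
  (v - -4) = 4 / -4 = -1
  v = -4 + (-1) = -5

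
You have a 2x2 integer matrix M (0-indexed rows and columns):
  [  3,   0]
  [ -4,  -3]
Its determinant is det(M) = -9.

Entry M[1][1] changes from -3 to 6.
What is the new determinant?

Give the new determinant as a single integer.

Answer: 18

Derivation:
det is linear in row 1: changing M[1][1] by delta changes det by delta * cofactor(1,1).
Cofactor C_11 = (-1)^(1+1) * minor(1,1) = 3
Entry delta = 6 - -3 = 9
Det delta = 9 * 3 = 27
New det = -9 + 27 = 18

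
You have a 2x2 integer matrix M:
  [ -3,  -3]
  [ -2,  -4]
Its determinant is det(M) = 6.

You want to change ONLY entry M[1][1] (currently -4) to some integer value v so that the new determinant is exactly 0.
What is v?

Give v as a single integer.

det is linear in entry M[1][1]: det = old_det + (v - -4) * C_11
Cofactor C_11 = -3
Want det = 0: 6 + (v - -4) * -3 = 0
  (v - -4) = -6 / -3 = 2
  v = -4 + (2) = -2

Answer: -2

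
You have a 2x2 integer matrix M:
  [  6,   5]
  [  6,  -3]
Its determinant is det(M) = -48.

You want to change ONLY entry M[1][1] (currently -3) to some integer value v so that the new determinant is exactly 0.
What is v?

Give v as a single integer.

Answer: 5

Derivation:
det is linear in entry M[1][1]: det = old_det + (v - -3) * C_11
Cofactor C_11 = 6
Want det = 0: -48 + (v - -3) * 6 = 0
  (v - -3) = 48 / 6 = 8
  v = -3 + (8) = 5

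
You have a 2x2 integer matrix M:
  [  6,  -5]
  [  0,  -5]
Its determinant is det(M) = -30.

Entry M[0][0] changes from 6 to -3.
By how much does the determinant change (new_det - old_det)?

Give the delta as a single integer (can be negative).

Answer: 45

Derivation:
Cofactor C_00 = -5
Entry delta = -3 - 6 = -9
Det delta = entry_delta * cofactor = -9 * -5 = 45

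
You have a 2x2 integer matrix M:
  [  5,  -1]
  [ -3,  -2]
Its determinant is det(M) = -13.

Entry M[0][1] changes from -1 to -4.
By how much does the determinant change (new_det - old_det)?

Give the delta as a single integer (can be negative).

Cofactor C_01 = 3
Entry delta = -4 - -1 = -3
Det delta = entry_delta * cofactor = -3 * 3 = -9

Answer: -9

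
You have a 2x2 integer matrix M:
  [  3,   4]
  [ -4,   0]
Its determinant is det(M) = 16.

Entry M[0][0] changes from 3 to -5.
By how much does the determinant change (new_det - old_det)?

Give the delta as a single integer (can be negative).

Answer: 0

Derivation:
Cofactor C_00 = 0
Entry delta = -5 - 3 = -8
Det delta = entry_delta * cofactor = -8 * 0 = 0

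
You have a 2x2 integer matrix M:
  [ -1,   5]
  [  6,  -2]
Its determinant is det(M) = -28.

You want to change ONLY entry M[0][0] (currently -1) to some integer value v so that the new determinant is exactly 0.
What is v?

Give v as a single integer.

det is linear in entry M[0][0]: det = old_det + (v - -1) * C_00
Cofactor C_00 = -2
Want det = 0: -28 + (v - -1) * -2 = 0
  (v - -1) = 28 / -2 = -14
  v = -1 + (-14) = -15

Answer: -15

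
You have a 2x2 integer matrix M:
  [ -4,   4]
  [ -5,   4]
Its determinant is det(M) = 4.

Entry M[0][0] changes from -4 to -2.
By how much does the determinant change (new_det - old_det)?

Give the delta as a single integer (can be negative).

Cofactor C_00 = 4
Entry delta = -2 - -4 = 2
Det delta = entry_delta * cofactor = 2 * 4 = 8

Answer: 8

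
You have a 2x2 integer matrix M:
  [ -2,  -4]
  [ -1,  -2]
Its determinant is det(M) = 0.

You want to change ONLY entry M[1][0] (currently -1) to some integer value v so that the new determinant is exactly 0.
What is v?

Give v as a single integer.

det is linear in entry M[1][0]: det = old_det + (v - -1) * C_10
Cofactor C_10 = 4
Want det = 0: 0 + (v - -1) * 4 = 0
  (v - -1) = 0 / 4 = 0
  v = -1 + (0) = -1

Answer: -1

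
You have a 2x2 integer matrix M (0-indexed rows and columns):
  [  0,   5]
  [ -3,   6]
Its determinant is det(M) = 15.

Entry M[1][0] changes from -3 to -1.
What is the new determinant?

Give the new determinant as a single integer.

Answer: 5

Derivation:
det is linear in row 1: changing M[1][0] by delta changes det by delta * cofactor(1,0).
Cofactor C_10 = (-1)^(1+0) * minor(1,0) = -5
Entry delta = -1 - -3 = 2
Det delta = 2 * -5 = -10
New det = 15 + -10 = 5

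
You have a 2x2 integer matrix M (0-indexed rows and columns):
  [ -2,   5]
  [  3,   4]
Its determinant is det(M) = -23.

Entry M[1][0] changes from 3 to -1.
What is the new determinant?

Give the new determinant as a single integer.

Answer: -3

Derivation:
det is linear in row 1: changing M[1][0] by delta changes det by delta * cofactor(1,0).
Cofactor C_10 = (-1)^(1+0) * minor(1,0) = -5
Entry delta = -1 - 3 = -4
Det delta = -4 * -5 = 20
New det = -23 + 20 = -3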